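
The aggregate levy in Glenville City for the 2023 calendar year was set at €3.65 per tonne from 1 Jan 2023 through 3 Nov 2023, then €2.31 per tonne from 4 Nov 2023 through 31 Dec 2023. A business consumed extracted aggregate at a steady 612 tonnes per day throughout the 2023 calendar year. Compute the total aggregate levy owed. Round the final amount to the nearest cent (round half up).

€767,772.36

1 Jan – 3 Nov 2023: 307 days × 612 tonnes/day = 187,884 tonnes at €3.65/tonne → €685,776.60
4 Nov – 31 Dec 2023: 58 days × 612 tonnes/day = 35,496 tonnes at €2.31/tonne → €81,995.76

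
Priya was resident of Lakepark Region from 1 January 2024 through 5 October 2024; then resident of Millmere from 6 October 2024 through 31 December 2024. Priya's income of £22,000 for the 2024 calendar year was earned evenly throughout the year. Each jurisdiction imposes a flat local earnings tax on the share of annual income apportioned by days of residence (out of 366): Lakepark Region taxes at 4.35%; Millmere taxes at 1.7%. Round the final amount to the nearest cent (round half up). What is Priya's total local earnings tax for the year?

£818.42

Lakepark Region, 1 January – 5 October 2024: 279 days → £22,000 × 4.35% × 279/366 = £729.5164
Millmere, 6 October – 31 December 2024: 87 days → £22,000 × 1.7% × 87/366 = £88.9016
Total = £818.4180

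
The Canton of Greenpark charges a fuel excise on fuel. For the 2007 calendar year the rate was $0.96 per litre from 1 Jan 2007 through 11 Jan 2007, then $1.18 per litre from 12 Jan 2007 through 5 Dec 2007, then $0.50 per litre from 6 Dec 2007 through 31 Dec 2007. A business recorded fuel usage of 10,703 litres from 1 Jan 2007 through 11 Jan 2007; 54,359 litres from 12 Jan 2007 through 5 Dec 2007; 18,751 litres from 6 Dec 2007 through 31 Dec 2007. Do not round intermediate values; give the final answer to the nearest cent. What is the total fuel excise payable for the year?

$83794.00

1 Jan – 11 Jan 2007: 10,703 litres at $0.96/litre → $10274.88
12 Jan – 5 Dec 2007: 54,359 litres at $1.18/litre → $64143.62
6 Dec – 31 Dec 2007: 18,751 litres at $0.50/litre → $9375.50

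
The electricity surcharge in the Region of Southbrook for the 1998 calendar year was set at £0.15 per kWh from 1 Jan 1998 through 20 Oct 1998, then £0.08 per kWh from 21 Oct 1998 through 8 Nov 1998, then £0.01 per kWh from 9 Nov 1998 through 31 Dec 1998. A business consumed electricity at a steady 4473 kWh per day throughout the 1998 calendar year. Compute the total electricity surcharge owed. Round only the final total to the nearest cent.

£205,758.00

1 Jan – 20 Oct 1998: 293 days × 4473 kWh/day = 1,310,589 kWh at £0.15/kWh → £196,588.35
21 Oct – 8 Nov 1998: 19 days × 4473 kWh/day = 84,987 kWh at £0.08/kWh → £6,798.96
9 Nov – 31 Dec 1998: 53 days × 4473 kWh/day = 237,069 kWh at £0.01/kWh → £2,370.69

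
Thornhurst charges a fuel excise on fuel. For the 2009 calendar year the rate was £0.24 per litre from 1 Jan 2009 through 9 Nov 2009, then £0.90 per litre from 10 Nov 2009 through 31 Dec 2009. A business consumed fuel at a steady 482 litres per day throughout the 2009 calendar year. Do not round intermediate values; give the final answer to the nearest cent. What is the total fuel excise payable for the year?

£58765.44

1 Jan – 9 Nov 2009: 313 days × 482 litres/day = 150,866 litres at £0.24/litre → £36207.84
10 Nov – 31 Dec 2009: 52 days × 482 litres/day = 25,064 litres at £0.90/litre → £22557.60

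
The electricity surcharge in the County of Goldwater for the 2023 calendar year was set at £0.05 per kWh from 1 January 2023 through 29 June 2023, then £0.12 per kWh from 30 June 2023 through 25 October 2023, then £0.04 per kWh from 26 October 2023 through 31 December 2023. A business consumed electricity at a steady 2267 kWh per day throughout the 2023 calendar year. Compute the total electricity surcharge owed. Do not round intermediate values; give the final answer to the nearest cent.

£58,579.28

1 January – 29 June 2023: 180 days × 2267 kWh/day = 408,060 kWh at £0.05/kWh → £20,403.00
30 June – 25 October 2023: 118 days × 2267 kWh/day = 267,506 kWh at £0.12/kWh → £32,100.72
26 October – 31 December 2023: 67 days × 2267 kWh/day = 151,889 kWh at £0.04/kWh → £6,075.56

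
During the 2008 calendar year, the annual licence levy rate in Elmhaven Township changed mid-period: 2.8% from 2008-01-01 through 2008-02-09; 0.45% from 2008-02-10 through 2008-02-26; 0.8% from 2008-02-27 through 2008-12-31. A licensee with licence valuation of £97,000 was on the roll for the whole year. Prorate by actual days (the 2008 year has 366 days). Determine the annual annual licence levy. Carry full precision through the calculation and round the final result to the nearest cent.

2008-01-01 to 2008-02-09: 40 days at 2.8% → £97,000 × 2.8% × 40/366 = £296.8306
2008-02-10 to 2008-02-26: 17 days at 0.45% → £97,000 × 0.45% × 17/366 = £20.2746
2008-02-27 to 2008-12-31: 309 days at 0.8% → £97,000 × 0.8% × 309/366 = £655.1475
Total = £972.2527

£972.25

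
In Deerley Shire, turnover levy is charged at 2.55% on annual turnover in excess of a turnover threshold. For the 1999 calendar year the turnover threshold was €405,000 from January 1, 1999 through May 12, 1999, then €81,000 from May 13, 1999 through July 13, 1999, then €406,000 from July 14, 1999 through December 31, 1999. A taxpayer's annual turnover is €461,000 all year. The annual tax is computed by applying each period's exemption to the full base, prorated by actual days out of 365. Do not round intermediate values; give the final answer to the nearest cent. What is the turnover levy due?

January 1 – May 12, 1999: 132 days, exemption €405,000 → (€461,000 − €405,000) × 2.55% × 132/365 = €516.4274
May 13 – July 13, 1999: 62 days, exemption €81,000 → (€461,000 − €81,000) × 2.55% × 62/365 = €1,645.9726
July 14 – December 31, 1999: 171 days, exemption €406,000 → (€461,000 − €406,000) × 2.55% × 171/365 = €657.0616
Total = €2,819.4616

€2,819.46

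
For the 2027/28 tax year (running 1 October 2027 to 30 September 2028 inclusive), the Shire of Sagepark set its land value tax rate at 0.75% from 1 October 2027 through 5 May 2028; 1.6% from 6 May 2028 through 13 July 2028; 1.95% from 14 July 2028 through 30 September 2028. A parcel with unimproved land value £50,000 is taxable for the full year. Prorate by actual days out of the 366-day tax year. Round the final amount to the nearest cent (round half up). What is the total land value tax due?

£584.63

1 October 2027 – 5 May 2028: 218 days at 0.75% → £50,000 × 0.75% × 218/366 = £223.3607
6 May – 13 July 2028: 69 days at 1.6% → £50,000 × 1.6% × 69/366 = £150.8197
14 July – 30 September 2028: 79 days at 1.95% → £50,000 × 1.95% × 79/366 = £210.4508
Total = £584.6311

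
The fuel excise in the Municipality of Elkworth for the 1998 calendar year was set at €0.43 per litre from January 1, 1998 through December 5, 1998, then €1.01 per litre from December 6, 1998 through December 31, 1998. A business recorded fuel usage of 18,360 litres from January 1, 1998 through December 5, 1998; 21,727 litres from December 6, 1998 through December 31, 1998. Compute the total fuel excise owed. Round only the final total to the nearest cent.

€29,839.07

January 1 – December 5, 1998: 18,360 litres at €0.43/litre → €7,894.80
December 6 – December 31, 1998: 21,727 litres at €1.01/litre → €21,944.27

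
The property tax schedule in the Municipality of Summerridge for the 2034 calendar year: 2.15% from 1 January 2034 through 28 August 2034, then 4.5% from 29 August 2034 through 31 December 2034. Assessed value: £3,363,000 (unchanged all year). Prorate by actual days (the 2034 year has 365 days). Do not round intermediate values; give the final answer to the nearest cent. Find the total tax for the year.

£99,369.74

1 January – 28 August 2034: 240 days at 2.15% → £3,363,000 × 2.15% × 240/365 = £47,542.6849
29 August – 31 December 2034: 125 days at 4.5% → £3,363,000 × 4.5% × 125/365 = £51,827.0548
Total = £99,369.7397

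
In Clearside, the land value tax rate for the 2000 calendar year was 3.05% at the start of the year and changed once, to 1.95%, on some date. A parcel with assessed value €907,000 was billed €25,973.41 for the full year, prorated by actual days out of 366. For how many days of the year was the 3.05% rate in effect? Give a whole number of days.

304 days

Let d = days at the first rate; then 366 − d days at the second rate.
€907,000 × [3.05%·d + 1.95%·(366−d)] / 366 = €25,973.41
Solving gives d = 304, so the new rate took effect on October 31, 2000.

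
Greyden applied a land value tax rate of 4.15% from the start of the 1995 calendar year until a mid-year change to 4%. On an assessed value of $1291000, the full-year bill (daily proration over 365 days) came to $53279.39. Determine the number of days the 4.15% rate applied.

309 days

Let d = days at the first rate; then 365 − d days at the second rate.
$1291000 × [4.15%·d + 4%·(365−d)] / 365 = $53279.39
Solving gives d = 309, so the new rate took effect on 6 November 1995.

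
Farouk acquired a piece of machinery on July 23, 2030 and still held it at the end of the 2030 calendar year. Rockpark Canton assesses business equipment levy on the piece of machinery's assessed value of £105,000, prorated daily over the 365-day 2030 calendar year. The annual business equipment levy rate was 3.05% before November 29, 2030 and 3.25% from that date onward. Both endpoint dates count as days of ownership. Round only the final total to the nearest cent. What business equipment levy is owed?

July 23 – November 28, 2030: 129 days at 3.05% → £105,000 × 3.05% × 129/365 = £1,131.8425
November 29 – December 31, 2030: 33 days at 3.25% → £105,000 × 3.25% × 33/365 = £308.5274
Total = £1,440.3699

£1,440.37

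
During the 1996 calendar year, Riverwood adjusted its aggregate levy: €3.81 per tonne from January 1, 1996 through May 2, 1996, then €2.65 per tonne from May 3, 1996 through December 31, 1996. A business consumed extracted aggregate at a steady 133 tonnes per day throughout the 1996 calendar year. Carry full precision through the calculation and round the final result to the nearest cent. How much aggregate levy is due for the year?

€147,973.14

January 1 – May 2, 1996: 123 days × 133 tonnes/day = 16,359 tonnes at €3.81/tonne → €62,327.79
May 3 – December 31, 1996: 243 days × 133 tonnes/day = 32,319 tonnes at €2.65/tonne → €85,645.35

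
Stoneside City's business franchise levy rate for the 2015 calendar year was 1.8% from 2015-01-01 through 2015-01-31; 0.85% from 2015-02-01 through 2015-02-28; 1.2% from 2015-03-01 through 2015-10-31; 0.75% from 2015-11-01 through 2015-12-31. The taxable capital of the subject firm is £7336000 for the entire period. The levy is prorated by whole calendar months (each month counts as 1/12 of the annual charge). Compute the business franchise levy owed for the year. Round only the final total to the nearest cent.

£84058.33

2015-01-01 to 2015-01-31: 1 month at 1.8% → £7336000 × 1.8% × 1/12 = £11004.0000
2015-02-01 to 2015-02-28: 1 month at 0.85% → £7336000 × 0.85% × 1/12 = £5196.3333
2015-03-01 to 2015-10-31: 8 months at 1.2% → £7336000 × 1.2% × 8/12 = £58688.0000
2015-11-01 to 2015-12-31: 2 months at 0.75% → £7336000 × 0.75% × 2/12 = £9170.0000
Total = £84058.3333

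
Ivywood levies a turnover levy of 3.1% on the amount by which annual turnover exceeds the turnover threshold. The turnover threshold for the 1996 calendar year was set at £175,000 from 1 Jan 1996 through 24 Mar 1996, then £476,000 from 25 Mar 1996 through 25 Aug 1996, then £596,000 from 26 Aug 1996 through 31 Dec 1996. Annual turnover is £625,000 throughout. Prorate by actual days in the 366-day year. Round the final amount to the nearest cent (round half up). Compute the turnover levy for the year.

£5,459.56

1 Jan – 24 Mar 1996: 84 days, exemption £175,000 → (£625,000 − £175,000) × 3.1% × 84/366 = £3,201.6393
25 Mar – 25 Aug 1996: 154 days, exemption £476,000 → (£625,000 − £476,000) × 3.1% × 154/366 = £1,943.5137
26 Aug – 31 Dec 1996: 128 days, exemption £596,000 → (£625,000 − £596,000) × 3.1% × 128/366 = £314.4044
Total = £5,459.5574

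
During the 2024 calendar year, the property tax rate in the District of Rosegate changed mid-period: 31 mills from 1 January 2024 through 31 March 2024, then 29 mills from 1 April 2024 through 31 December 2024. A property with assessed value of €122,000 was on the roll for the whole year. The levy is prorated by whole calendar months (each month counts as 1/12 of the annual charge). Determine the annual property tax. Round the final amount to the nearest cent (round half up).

1 January – 31 March 2024: 3 months at 31 mills → €122,000 × 3.1% × 3/12 = €945.5000
1 April – 31 December 2024: 9 months at 29 mills → €122,000 × 2.9% × 9/12 = €2,653.5000
Total = €3,599.0000

€3,599.00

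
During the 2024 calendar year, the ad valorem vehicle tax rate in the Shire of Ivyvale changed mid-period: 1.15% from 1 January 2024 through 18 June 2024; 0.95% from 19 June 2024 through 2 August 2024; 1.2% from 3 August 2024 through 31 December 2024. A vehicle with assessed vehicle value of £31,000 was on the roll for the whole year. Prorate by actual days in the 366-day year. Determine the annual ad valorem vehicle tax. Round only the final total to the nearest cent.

£355.27

1 January – 18 June 2024: 170 days at 1.15% → £31,000 × 1.15% × 170/366 = £165.5874
19 June – 2 August 2024: 45 days at 0.95% → £31,000 × 0.95% × 45/366 = £36.2090
3 August – 31 December 2024: 151 days at 1.2% → £31,000 × 1.2% × 151/366 = £153.4754
Total = £355.2719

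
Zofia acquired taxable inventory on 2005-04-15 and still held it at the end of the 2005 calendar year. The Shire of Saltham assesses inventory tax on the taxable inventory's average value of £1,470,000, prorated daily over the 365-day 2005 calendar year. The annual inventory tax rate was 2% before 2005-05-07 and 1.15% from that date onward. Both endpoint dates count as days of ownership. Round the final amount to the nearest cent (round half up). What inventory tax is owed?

£12,841.36

2005-04-15 to 2005-05-06: 22 days at 2% → £1,470,000 × 2% × 22/365 = £1,772.0548
2005-05-07 to 2005-12-31: 239 days at 1.15% → £1,470,000 × 1.15% × 239/365 = £11,069.3014
Total = £12,841.3562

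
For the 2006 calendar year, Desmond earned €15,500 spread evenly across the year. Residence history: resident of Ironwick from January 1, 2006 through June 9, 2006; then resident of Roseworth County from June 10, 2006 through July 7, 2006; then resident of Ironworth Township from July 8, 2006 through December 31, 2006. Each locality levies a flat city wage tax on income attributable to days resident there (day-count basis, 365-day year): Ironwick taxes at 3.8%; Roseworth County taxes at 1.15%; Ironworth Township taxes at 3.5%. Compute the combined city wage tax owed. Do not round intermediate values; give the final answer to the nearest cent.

Ironwick, January 1 – June 9, 2006: 160 days → €15,500 × 3.8% × 160/365 = €258.1918
Roseworth County, June 10 – July 7, 2006: 28 days → €15,500 × 1.15% × 28/365 = €13.6740
Ironworth Township, July 8 – December 31, 2006: 177 days → €15,500 × 3.5% × 177/365 = €263.0753
Total = €534.9411

€534.94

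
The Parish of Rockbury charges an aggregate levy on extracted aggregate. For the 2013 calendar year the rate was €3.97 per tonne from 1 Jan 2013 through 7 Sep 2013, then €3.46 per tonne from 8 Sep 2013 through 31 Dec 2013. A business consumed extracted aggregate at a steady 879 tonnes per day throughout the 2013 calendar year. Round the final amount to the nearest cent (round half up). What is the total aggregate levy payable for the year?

1 Jan – 7 Sep 2013: 250 days × 879 tonnes/day = 219,750 tonnes at €3.97/tonne → €872,407.50
8 Sep – 31 Dec 2013: 115 days × 879 tonnes/day = 101,085 tonnes at €3.46/tonne → €349,754.10

€1,222,161.60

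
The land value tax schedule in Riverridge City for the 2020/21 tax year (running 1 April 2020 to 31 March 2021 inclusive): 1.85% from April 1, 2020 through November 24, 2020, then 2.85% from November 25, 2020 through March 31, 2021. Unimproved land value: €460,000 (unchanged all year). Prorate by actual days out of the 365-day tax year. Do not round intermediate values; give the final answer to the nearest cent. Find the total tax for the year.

€10,110.55

April 1 – November 24, 2020: 238 days at 1.85% → €460,000 × 1.85% × 238/365 = €5,548.9863
November 25, 2020 – March 31, 2021: 127 days at 2.85% → €460,000 × 2.85% × 127/365 = €4,561.5616
Total = €10,110.5479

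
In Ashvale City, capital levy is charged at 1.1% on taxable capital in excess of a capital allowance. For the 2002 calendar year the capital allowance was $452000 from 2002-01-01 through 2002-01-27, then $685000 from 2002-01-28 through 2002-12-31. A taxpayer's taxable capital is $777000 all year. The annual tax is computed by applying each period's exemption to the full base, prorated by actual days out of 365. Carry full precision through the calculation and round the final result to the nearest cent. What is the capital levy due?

$1201.59

2002-01-01 to 2002-01-27: 27 days, exemption $452000 → ($777000 − $452000) × 1.1% × 27/365 = $264.4521
2002-01-28 to 2002-12-31: 338 days, exemption $685000 → ($777000 − $685000) × 1.1% × 338/365 = $937.1397
Total = $1201.5918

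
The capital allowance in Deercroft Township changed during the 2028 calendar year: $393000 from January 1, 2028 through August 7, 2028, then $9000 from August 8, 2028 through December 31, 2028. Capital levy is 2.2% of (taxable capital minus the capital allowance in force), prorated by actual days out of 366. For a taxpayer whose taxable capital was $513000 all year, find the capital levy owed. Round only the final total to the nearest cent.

$6009.97

January 1 – August 7, 2028: 220 days, exemption $393000 → ($513000 − $393000) × 2.2% × 220/366 = $1586.8852
August 8 – December 31, 2028: 146 days, exemption $9000 → ($513000 − $9000) × 2.2% × 146/366 = $4423.0820
Total = $6009.9672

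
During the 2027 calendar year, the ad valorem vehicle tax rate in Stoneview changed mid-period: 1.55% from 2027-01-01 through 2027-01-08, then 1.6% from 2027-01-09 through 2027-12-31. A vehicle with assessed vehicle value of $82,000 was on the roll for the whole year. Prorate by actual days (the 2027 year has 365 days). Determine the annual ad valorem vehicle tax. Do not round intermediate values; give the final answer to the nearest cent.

2027-01-01 to 2027-01-08: 8 days at 1.55% → $82,000 × 1.55% × 8/365 = $27.8575
2027-01-09 to 2027-12-31: 357 days at 1.6% → $82,000 × 1.6% × 357/365 = $1,283.2438
Total = $1,311.1014

$1,311.10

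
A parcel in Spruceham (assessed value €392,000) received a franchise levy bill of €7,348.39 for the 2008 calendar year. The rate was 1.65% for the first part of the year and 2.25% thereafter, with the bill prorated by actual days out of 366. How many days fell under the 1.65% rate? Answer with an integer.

Let d = days at the first rate; then 366 − d days at the second rate.
€392,000 × [1.65%·d + 2.25%·(366−d)] / 366 = €7,348.39
Solving gives d = 229, so the new rate took effect on August 17, 2008.

229 days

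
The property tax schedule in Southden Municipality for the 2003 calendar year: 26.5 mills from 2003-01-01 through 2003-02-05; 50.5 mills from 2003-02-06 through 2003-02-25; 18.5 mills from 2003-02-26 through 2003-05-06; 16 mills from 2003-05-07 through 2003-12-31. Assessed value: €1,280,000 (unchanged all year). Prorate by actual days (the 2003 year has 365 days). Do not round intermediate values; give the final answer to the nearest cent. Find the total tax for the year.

€24,839.01

2003-01-01 to 2003-02-05: 36 days at 26.5 mills → €1,280,000 × 2.65% × 36/365 = €3,345.5342
2003-02-06 to 2003-02-25: 20 days at 50.5 mills → €1,280,000 × 5.05% × 20/365 = €3,541.9178
2003-02-26 to 2003-05-06: 70 days at 18.5 mills → €1,280,000 × 1.85% × 70/365 = €4,541.3699
2003-05-07 to 2003-12-31: 239 days at 16 mills → €1,280,000 × 1.6% × 239/365 = €13,410.1918
Total = €24,839.0137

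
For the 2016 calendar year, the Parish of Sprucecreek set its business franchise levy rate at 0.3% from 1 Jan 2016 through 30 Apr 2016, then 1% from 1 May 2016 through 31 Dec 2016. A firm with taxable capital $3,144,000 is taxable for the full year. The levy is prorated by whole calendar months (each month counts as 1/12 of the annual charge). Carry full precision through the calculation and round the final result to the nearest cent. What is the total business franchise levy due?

1 Jan – 30 Apr 2016: 4 months at 0.3% → $3,144,000 × 0.3% × 4/12 = $3,144.0000
1 May – 31 Dec 2016: 8 months at 1% → $3,144,000 × 1% × 8/12 = $20,960.0000
Total = $24,104.0000

$24,104.00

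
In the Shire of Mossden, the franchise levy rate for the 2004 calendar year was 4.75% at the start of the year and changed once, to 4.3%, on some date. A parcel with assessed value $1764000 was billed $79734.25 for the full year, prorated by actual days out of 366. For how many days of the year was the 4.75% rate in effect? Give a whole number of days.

179 days

Let d = days at the first rate; then 366 − d days at the second rate.
$1764000 × [4.75%·d + 4.3%·(366−d)] / 366 = $79734.25
Solving gives d = 179, so the new rate took effect on 28 June 2004.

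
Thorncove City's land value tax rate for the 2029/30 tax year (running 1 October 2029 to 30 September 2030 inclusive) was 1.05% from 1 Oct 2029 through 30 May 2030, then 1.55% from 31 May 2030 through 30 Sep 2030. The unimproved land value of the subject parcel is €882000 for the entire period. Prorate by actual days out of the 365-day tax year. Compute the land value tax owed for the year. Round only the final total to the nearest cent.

€10747.11

1 Oct 2029 – 30 May 2030: 242 days at 1.05% → €882000 × 1.05% × 242/365 = €6140.1699
31 May – 30 Sep 2030: 123 days at 1.55% → €882000 × 1.55% × 123/365 = €4606.9397
Total = €10747.1096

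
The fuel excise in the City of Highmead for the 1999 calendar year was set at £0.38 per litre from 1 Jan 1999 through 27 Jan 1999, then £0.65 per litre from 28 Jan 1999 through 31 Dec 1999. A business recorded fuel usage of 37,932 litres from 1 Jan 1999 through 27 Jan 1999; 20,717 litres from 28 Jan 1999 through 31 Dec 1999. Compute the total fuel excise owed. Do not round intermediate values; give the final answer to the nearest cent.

1 Jan – 27 Jan 1999: 37,932 litres at £0.38/litre → £14414.16
28 Jan – 31 Dec 1999: 20,717 litres at £0.65/litre → £13466.05

£27880.21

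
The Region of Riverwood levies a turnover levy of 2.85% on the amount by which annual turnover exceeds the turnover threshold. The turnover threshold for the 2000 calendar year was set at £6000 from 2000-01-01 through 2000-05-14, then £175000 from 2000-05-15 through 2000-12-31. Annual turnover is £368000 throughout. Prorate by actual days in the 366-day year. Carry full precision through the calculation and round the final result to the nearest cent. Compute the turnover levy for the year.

2000-01-01 to 2000-05-14: 135 days, exemption £6000 → (£368000 − £6000) × 2.85% × 135/366 = £3805.4508
2000-05-15 to 2000-12-31: 231 days, exemption £175000 → (£368000 − £175000) × 2.85% × 231/366 = £3471.6270
Total = £7277.0779

£7277.08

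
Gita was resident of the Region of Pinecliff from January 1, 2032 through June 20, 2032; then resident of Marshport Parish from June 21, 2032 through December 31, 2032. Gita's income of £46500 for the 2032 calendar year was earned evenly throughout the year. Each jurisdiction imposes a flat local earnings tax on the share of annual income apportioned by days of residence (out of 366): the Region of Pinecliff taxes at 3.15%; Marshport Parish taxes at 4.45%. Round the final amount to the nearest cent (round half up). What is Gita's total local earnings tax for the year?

The Region of Pinecliff, January 1 – June 20, 2032: 172 days → £46500 × 3.15% × 172/366 = £688.3525
Marshport Parish, June 21 – December 31, 2032: 194 days → £46500 × 4.45% × 194/366 = £1096.8156
Total = £1785.1680

£1785.17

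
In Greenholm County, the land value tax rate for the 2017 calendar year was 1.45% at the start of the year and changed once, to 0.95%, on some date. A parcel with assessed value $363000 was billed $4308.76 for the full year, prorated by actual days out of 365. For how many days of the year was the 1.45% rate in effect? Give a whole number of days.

173 days

Let d = days at the first rate; then 365 − d days at the second rate.
$363000 × [1.45%·d + 0.95%·(365−d)] / 365 = $4308.76
Solving gives d = 173, so the new rate took effect on June 23, 2017.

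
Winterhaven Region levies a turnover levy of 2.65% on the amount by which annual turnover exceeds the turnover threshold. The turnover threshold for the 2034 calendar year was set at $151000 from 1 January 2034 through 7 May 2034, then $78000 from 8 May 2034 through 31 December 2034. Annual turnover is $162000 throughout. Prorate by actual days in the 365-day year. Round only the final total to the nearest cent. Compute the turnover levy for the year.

$1552.90

1 January – 7 May 2034: 127 days, exemption $151000 → ($162000 − $151000) × 2.65% × 127/365 = $101.4260
8 May – 31 December 2034: 238 days, exemption $78000 → ($162000 − $78000) × 2.65% × 238/365 = $1451.4740
Total = $1552.9000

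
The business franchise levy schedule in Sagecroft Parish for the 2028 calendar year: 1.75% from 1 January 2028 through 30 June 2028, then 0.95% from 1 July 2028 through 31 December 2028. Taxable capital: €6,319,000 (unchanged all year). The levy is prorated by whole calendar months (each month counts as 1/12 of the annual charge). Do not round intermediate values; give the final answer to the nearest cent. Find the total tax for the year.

€85,306.50

1 January – 30 June 2028: 6 months at 1.75% → €6,319,000 × 1.75% × 6/12 = €55,291.2500
1 July – 31 December 2028: 6 months at 0.95% → €6,319,000 × 0.95% × 6/12 = €30,015.2500
Total = €85,306.5000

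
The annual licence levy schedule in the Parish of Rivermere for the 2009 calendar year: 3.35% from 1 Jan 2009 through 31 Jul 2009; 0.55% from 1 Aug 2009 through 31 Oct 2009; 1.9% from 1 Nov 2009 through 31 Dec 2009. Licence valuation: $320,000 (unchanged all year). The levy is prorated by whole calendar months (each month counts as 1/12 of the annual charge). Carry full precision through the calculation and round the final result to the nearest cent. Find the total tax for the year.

1 Jan – 31 Jul 2009: 7 months at 3.35% → $320,000 × 3.35% × 7/12 = $6,253.3333
1 Aug – 31 Oct 2009: 3 months at 0.55% → $320,000 × 0.55% × 3/12 = $440.0000
1 Nov – 31 Dec 2009: 2 months at 1.9% → $320,000 × 1.9% × 2/12 = $1,013.3333
Total = $7,706.6667

$7,706.67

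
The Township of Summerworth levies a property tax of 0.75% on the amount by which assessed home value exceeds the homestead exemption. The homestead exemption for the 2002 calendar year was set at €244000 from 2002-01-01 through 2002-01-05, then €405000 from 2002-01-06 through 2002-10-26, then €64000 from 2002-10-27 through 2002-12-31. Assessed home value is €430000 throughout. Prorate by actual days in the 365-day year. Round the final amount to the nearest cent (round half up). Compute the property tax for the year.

€666.49

2002-01-01 to 2002-01-05: 5 days, exemption €244000 → (€430000 − €244000) × 0.75% × 5/365 = €19.1096
2002-01-06 to 2002-10-26: 294 days, exemption €405000 → (€430000 − €405000) × 0.75% × 294/365 = €151.0274
2002-10-27 to 2002-12-31: 66 days, exemption €64000 → (€430000 − €64000) × 0.75% × 66/365 = €496.3562
Total = €666.4932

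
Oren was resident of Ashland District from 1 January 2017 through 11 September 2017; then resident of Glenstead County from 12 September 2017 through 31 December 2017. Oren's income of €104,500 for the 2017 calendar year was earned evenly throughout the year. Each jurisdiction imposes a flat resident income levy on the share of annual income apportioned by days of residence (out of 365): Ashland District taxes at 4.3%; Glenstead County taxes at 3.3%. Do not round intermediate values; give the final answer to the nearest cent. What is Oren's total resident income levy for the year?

€4,175.71

Ashland District, 1 January – 11 September 2017: 254 days → €104,500 × 4.3% × 254/365 = €3,126.9836
Glenstead County, 12 September – 31 December 2017: 111 days → €104,500 × 3.3% × 111/365 = €1,048.7219
Total = €4,175.7055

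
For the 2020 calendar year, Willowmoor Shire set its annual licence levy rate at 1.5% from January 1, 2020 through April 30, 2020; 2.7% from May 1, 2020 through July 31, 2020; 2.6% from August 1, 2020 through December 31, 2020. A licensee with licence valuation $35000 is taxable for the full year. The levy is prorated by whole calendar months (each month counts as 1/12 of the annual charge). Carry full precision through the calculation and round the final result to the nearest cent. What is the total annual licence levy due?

January 1 – April 30, 2020: 4 months at 1.5% → $35000 × 1.5% × 4/12 = $175.0000
May 1 – July 31, 2020: 3 months at 2.7% → $35000 × 2.7% × 3/12 = $236.2500
August 1 – December 31, 2020: 5 months at 2.6% → $35000 × 2.6% × 5/12 = $379.1667
Total = $790.4167

$790.42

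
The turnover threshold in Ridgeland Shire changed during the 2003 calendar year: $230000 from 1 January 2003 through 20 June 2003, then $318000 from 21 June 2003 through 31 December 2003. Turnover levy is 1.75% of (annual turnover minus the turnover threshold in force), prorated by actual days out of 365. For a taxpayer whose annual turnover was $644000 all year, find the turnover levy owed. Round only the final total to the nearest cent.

1 January – 20 June 2003: 171 days, exemption $230000 → ($644000 − $230000) × 1.75% × 171/365 = $3394.2329
21 June – 31 December 2003: 194 days, exemption $318000 → ($644000 − $318000) × 1.75% × 194/365 = $3032.2466
Total = $6426.4795

$6426.48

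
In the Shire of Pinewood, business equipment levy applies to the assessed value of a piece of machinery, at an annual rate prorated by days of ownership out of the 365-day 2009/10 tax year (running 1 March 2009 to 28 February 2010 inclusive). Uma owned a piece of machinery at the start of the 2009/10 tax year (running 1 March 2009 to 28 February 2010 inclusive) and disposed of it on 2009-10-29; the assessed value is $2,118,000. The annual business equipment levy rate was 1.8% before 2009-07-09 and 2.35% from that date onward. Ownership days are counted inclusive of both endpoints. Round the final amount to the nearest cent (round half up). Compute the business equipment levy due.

2009-03-01 to 2009-07-08: 130 days at 1.8% → $2,118,000 × 1.8% × 130/365 = $13,578.4110
2009-07-09 to 2009-10-29: 113 days at 2.35% → $2,118,000 × 2.35% × 113/365 = $15,409.1753
Total = $28,987.5863

$28,987.59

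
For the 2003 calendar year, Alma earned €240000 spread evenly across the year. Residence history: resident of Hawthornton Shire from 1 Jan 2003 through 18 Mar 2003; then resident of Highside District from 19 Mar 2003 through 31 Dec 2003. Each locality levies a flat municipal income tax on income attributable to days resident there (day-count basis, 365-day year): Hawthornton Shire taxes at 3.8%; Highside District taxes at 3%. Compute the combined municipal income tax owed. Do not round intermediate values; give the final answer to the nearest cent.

Hawthornton Shire, 1 Jan – 18 Mar 2003: 77 days → €240000 × 3.8% × 77/365 = €1923.9452
Highside District, 19 Mar – 31 Dec 2003: 288 days → €240000 × 3% × 288/365 = €5681.0959
Total = €7605.0411

€7605.04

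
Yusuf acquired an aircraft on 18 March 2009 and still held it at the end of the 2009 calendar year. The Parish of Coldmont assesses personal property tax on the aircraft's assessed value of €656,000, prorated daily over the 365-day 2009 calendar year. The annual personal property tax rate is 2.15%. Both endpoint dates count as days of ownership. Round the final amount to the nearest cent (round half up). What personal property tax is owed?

€11,167.28

Days held (18 March – 31 December 2009): 289 out of 365
Tax = €656,000 × 2.15% × 289/365 = €11,167.2767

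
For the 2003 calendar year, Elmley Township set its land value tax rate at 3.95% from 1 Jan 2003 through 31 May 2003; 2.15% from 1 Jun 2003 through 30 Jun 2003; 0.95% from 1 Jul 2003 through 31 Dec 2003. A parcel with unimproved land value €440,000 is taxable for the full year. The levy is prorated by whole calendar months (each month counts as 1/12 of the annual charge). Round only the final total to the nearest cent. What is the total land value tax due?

€10,120.00

1 Jan – 31 May 2003: 5 months at 3.95% → €440,000 × 3.95% × 5/12 = €7,241.6667
1 Jun – 30 Jun 2003: 1 month at 2.15% → €440,000 × 2.15% × 1/12 = €788.3333
1 Jul – 31 Dec 2003: 6 months at 0.95% → €440,000 × 0.95% × 6/12 = €2,090.0000
Total = €10,120.0000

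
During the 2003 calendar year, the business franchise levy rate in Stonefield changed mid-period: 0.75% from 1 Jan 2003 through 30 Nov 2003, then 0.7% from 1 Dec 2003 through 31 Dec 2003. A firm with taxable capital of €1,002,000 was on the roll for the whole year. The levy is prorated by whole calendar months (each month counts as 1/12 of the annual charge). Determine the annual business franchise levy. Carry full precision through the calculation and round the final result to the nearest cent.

1 Jan – 30 Nov 2003: 11 months at 0.75% → €1,002,000 × 0.75% × 11/12 = €6,888.7500
1 Dec – 31 Dec 2003: 1 month at 0.7% → €1,002,000 × 0.7% × 1/12 = €584.5000
Total = €7,473.2500

€7,473.25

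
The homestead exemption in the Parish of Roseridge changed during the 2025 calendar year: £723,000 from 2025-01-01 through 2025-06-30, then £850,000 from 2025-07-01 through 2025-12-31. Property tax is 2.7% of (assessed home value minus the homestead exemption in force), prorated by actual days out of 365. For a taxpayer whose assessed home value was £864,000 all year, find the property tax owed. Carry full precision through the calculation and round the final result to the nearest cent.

£2,078.41

2025-01-01 to 2025-06-30: 181 days, exemption £723,000 → (£864,000 − £723,000) × 2.7% × 181/365 = £1,887.8548
2025-07-01 to 2025-12-31: 184 days, exemption £850,000 → (£864,000 − £850,000) × 2.7% × 184/365 = £190.5534
Total = £2,078.4082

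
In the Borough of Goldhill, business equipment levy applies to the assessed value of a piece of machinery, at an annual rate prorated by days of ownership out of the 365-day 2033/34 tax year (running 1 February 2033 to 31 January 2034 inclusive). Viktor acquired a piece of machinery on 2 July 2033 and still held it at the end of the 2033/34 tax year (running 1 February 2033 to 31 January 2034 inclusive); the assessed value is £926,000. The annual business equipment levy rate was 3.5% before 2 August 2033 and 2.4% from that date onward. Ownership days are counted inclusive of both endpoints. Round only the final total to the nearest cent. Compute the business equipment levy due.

£13,895.07

2 July – 1 August 2033: 31 days at 3.5% → £926,000 × 3.5% × 31/365 = £2,752.6301
2 August 2033 – 31 January 2034: 183 days at 2.4% → £926,000 × 2.4% × 183/365 = £11,142.4438
Total = £13,895.0740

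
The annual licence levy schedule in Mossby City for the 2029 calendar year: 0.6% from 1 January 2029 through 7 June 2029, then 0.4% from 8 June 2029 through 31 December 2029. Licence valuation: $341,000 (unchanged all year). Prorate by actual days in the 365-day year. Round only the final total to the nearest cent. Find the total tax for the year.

1 January – 7 June 2029: 158 days at 0.6% → $341,000 × 0.6% × 158/365 = $885.6658
8 June – 31 December 2029: 207 days at 0.4% → $341,000 × 0.4% × 207/365 = $773.5562
Total = $1,659.2219

$1,659.22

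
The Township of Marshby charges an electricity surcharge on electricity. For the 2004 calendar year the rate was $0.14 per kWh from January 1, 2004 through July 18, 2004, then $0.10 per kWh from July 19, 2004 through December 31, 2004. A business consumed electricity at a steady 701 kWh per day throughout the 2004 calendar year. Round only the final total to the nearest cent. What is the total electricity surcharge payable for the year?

January 1 – July 18, 2004: 200 days × 701 kWh/day = 140,200 kWh at $0.14/kWh → $19628.00
July 19 – December 31, 2004: 166 days × 701 kWh/day = 116,366 kWh at $0.10/kWh → $11636.60

$31264.60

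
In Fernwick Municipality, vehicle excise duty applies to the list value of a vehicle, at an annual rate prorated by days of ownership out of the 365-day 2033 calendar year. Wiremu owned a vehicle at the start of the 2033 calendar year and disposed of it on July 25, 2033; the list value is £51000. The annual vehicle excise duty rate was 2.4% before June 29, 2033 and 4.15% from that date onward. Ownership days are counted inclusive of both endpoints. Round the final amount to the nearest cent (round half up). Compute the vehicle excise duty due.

£756.83

January 1 – June 28, 2033: 179 days at 2.4% → £51000 × 2.4% × 179/365 = £600.2630
June 29 – July 25, 2033: 27 days at 4.15% → £51000 × 4.15% × 27/365 = £156.5630
Total = £756.8260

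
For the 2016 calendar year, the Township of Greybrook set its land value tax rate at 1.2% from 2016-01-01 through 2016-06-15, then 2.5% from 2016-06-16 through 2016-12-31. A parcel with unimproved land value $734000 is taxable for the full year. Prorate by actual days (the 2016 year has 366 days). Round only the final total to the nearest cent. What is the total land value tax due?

2016-01-01 to 2016-06-15: 167 days at 1.2% → $734000 × 1.2% × 167/366 = $4018.9508
2016-06-16 to 2016-12-31: 199 days at 2.5% → $734000 × 2.5% × 199/366 = $9977.1858
Total = $13996.1366

$13996.14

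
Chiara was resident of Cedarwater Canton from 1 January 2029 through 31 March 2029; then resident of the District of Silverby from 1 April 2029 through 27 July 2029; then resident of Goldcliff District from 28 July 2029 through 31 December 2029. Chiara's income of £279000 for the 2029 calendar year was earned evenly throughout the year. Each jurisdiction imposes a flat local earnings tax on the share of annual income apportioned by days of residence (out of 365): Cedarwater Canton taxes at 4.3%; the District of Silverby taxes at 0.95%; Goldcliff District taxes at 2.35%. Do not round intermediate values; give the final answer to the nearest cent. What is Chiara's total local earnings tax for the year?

Cedarwater Canton, 1 January – 31 March 2029: 90 days → £279000 × 4.3% × 90/365 = £2958.1644
The District of Silverby, 1 April – 27 July 2029: 118 days → £279000 × 0.95% × 118/365 = £856.8740
Goldcliff District, 28 July – 31 December 2029: 157 days → £279000 × 2.35% × 157/365 = £2820.1932
Total = £6635.2315

£6635.23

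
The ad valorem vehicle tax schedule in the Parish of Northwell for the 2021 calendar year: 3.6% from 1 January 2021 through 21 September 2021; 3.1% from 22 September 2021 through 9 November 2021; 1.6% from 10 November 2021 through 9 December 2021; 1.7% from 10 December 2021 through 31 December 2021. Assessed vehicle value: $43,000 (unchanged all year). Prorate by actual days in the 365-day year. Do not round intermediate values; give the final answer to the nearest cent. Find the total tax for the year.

1 January – 21 September 2021: 264 days at 3.6% → $43,000 × 3.6% × 264/365 = $1,119.6493
22 September – 9 November 2021: 49 days at 3.1% → $43,000 × 3.1% × 49/365 = $178.9507
10 November – 9 December 2021: 30 days at 1.6% → $43,000 × 1.6% × 30/365 = $56.5479
10 December – 31 December 2021: 22 days at 1.7% → $43,000 × 1.7% × 22/365 = $44.0603
Total = $1,399.2082

$1,399.21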